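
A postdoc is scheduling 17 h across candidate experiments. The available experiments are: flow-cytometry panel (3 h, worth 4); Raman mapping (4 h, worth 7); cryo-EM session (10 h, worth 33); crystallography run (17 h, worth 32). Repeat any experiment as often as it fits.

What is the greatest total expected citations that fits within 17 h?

44

Taking flow-cytometry panel + Raman mapping + cryo-EM session: 17 h used, 44 in expected citations.
Nothing else within 17 h beats 44.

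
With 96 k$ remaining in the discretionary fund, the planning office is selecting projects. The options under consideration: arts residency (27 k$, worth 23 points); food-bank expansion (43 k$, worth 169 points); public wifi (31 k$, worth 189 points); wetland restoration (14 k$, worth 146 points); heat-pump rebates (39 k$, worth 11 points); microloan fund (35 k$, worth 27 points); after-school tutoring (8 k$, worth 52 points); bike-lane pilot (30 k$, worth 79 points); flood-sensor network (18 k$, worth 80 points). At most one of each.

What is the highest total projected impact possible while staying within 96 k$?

556

Taking the top-ratio projects first gives public wifi + wetland restoration + after-school tutoring + flood-sensor network for 467 (71 k$).
The 18 k$ tied up in flood-sensor network is better spent on food-bank expansion — total rises to 556 (96 k$).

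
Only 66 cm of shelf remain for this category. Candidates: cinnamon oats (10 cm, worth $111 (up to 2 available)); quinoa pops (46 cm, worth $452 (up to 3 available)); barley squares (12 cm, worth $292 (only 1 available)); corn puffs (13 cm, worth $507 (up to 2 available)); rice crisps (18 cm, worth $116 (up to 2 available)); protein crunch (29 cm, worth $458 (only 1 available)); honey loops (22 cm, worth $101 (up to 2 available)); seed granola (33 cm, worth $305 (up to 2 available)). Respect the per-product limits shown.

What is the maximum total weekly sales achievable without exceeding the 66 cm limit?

1583

By weekly sales per cm: corn puffs 39.00, barley squares 24.33, protein crunch 15.79, cinnamon oats 11.10 lead.
Greedy by ratio would take 2×cinnamon oats + barley squares + 2×corn puffs: 58 cm used, total 1528.
The 22 cm tied up in cinnamon oats and barley squares is better spent on protein crunch — total rises to 1583 (65 cm).
Nothing else within 66 cm beats 1583.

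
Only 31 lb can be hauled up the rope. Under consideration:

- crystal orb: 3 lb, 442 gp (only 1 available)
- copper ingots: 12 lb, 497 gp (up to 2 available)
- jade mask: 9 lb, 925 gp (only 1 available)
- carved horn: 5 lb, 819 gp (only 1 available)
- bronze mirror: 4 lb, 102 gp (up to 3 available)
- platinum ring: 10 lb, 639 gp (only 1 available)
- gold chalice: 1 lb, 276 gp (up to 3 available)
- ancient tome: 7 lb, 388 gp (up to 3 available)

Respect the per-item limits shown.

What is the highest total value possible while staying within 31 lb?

3653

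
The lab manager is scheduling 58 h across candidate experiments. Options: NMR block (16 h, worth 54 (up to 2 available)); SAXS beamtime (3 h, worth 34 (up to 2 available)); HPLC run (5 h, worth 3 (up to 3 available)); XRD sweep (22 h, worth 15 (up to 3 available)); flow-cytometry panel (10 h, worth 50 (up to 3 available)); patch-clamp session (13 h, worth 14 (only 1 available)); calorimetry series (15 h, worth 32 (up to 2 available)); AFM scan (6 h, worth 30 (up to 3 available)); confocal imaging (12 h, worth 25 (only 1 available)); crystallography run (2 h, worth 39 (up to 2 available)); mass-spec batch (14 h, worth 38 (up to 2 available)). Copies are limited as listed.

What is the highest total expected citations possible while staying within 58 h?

386

By expected citations per h: crystallography run 19.50, SAXS beamtime 11.33, flow-cytometry panel 5.00 lead.
The ratio ordering already packs tightly: 2×SAXS beamtime + 3×flow-cytometry panel + 3×AFM scan + 2×crystallography run, 58 h, 386.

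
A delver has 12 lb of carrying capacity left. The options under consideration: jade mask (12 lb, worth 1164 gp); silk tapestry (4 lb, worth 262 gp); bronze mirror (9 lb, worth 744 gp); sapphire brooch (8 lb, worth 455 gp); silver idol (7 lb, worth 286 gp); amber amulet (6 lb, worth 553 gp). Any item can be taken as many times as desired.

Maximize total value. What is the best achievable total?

1164

Taking jade mask: 12 lb used, 1164 in value.
No other feasible combination exceeds 1164.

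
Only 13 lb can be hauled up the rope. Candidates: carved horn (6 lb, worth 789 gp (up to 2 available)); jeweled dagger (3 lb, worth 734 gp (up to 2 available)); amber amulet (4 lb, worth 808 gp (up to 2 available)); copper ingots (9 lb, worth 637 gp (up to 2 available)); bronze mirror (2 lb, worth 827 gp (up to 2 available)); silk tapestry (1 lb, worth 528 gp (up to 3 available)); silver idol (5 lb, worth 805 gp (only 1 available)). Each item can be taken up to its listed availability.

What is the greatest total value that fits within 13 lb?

Ranking by ratio (value/lb): silk tapestry 528.00, bronze mirror 413.50, jeweled dagger 244.67, amber amulet 202.00.
Best packing: 2×jeweled dagger + 2×bronze mirror + 3×silk tapestry — 13 lb, 4706 total.
No other feasible combination exceeds 4706.

4706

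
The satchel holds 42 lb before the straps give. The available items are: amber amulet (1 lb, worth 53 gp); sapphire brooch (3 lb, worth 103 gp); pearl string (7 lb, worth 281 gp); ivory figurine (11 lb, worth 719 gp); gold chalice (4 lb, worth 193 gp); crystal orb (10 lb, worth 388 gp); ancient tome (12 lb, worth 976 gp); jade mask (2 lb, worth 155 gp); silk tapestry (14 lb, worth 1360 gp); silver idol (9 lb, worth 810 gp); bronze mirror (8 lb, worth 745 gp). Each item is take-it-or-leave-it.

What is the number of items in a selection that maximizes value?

Best achievable value is 3634.
One optimal bundle: ivory figurine + silk tapestry + silver idol + bronze mirror (42 lb).
Every optimal selection uses 4 items.

4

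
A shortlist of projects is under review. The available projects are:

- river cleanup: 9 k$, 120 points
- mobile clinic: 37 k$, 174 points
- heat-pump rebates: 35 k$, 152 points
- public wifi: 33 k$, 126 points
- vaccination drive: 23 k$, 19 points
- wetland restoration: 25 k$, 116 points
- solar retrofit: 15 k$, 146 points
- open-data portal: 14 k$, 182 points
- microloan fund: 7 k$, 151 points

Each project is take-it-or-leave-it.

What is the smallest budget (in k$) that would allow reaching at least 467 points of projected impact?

36

Minimise k$ subject to total projected impact ≥ 467.
Taking solar retrofit + open-data portal + microloan fund gives 479 (≥ 467) for 36 k$.
Below 36 k$ the best achievable stays under 467.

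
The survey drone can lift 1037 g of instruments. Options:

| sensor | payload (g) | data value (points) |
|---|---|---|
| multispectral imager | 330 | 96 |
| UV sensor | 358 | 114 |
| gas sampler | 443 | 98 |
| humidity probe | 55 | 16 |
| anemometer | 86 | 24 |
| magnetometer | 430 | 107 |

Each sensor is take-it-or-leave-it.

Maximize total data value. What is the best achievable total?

Filling by ratio: multispectral imager + UV sensor + humidity probe + anemometer for 250, with 208 g left unused.
The 330 g tied up in multispectral imager is better spent on magnetometer — total rises to 261 (929 g).
The closest alternative, UV sensor + gas sampler + humidity probe + anemometer, reaches only 252.

261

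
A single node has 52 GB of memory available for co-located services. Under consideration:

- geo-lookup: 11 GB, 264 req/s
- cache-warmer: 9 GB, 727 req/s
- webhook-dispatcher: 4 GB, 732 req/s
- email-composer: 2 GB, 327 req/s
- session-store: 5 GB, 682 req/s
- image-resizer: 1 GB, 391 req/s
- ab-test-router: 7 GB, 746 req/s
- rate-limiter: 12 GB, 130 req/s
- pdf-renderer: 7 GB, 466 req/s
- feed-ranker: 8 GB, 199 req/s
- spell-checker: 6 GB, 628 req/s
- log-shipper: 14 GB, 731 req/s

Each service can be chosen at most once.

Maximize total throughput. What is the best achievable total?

4964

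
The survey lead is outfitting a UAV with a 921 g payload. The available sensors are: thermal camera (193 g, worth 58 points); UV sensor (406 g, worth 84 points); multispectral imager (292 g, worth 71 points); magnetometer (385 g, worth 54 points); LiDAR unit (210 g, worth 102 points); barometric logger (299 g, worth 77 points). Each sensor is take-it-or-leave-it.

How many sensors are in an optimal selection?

The maximum data value within 921 g is 263.
For example UV sensor + LiDAR unit + barometric logger achieves it, using 915 g.
Every optimal selection uses 3 sensors.

3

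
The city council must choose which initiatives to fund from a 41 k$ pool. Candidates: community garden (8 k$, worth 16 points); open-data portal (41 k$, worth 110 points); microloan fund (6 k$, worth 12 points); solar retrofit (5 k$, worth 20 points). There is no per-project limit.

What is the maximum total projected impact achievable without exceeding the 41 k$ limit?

Density check — solar retrofit 4.00, open-data portal 2.68, community garden 2.00, microloan fund 2.00 are the best per k$.
8×solar retrofit uses 40 of the 41 k$ and totals 160.
Nothing else within 41 k$ beats 160.

160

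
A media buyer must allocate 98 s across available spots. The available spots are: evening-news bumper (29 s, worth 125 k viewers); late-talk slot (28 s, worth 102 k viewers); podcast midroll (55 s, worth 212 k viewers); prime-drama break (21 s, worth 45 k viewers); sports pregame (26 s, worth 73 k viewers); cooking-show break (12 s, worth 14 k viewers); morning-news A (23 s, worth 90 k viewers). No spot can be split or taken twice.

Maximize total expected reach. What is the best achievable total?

351

Filling by ratio: evening-news bumper + late-talk slot + cooking-show break + morning-news A for 331, with 6 s left unused.
Dropping late-talk slot and morning-news A frees 51 s; slotting in podcast midroll (55 s) lifts the total to 351 at 96 s.
Next best is evening-news bumper + podcast midroll at 337 (84 s) — short by 14.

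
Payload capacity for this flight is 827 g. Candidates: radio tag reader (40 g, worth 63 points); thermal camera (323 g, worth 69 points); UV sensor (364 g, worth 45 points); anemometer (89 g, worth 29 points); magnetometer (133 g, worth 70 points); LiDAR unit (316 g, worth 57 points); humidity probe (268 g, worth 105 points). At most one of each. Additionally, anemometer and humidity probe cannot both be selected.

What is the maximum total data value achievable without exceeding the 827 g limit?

307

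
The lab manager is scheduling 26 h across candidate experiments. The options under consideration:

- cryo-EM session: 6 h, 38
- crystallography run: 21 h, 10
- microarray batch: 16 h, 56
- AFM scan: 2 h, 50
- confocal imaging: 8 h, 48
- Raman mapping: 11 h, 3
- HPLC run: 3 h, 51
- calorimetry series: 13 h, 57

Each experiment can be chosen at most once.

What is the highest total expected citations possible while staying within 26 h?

206

Taking the top-ratio experiments first gives cryo-EM session + AFM scan + confocal imaging + HPLC run for 187 (19 h).
Dropping cryo-EM session frees 6 h; slotting in calorimetry series (13 h) lifts the total to 206 at 26 h.
Next best is cryo-EM session + AFM scan + HPLC run + calorimetry series at 196 (24 h) — short by 10.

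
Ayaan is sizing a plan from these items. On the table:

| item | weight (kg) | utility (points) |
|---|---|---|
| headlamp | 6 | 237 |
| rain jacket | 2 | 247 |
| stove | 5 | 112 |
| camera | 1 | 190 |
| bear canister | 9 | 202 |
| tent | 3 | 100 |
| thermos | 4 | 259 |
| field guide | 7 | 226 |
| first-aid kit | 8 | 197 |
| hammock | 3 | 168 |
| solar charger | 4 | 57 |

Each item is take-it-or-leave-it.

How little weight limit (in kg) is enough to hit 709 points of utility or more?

10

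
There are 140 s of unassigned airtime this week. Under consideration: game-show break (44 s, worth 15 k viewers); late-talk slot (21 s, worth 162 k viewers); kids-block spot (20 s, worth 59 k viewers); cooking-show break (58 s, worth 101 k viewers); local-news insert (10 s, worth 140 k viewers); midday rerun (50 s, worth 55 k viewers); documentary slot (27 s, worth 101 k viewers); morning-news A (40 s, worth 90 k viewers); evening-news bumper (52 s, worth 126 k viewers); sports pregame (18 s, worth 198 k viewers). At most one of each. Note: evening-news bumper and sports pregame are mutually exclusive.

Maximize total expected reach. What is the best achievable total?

750

Best packing: late-talk slot + kids-block spot + local-news insert + documentary slot + morning-news A + sports pregame — 136 s, 750 total.
No other feasible combination exceeds 750.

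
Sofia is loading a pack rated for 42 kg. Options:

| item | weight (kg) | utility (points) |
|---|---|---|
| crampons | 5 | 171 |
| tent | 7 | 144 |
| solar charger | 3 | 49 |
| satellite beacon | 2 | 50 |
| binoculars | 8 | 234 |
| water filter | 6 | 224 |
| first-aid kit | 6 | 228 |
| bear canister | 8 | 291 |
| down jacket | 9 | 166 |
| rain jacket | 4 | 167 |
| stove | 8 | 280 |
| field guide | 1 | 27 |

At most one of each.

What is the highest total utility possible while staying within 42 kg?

Density check — rain jacket 41.75, first-aid kit 38.00, water filter 37.33, bear canister 36.38 are the best per kg.
Taking the top-ratio items first gives crampons + satellite beacon + water filter + first-aid kit + bear canister + rain jacket + stove + field guide for 1438 (40 kg).
The 6 kg tied up in crampons and field guide is better spent on binoculars — total rises to 1474 (42 kg).

1474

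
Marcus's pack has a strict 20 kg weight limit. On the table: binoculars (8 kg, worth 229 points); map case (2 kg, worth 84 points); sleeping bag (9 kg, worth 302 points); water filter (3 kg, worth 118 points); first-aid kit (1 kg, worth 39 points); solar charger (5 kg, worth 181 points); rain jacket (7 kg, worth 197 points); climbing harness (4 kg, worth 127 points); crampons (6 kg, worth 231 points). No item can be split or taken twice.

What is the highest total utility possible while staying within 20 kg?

Taking the top-ratio items first gives map case + water filter + first-aid kit + solar charger + crampons for 653 (17 kg).
Replace first-aid kit with climbing harness: the trade gains 88 net, giving 741 at 20 kg.
Runner-up map case + sleeping bag + water filter + crampons tops out at 735.

741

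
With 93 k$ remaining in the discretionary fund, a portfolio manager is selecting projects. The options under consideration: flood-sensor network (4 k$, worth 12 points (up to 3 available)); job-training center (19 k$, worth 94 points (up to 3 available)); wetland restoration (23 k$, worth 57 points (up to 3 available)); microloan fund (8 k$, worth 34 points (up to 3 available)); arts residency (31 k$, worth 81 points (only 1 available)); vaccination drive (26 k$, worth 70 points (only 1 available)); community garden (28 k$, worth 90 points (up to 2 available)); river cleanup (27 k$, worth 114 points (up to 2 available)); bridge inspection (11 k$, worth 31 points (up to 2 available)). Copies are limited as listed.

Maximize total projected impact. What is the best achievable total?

430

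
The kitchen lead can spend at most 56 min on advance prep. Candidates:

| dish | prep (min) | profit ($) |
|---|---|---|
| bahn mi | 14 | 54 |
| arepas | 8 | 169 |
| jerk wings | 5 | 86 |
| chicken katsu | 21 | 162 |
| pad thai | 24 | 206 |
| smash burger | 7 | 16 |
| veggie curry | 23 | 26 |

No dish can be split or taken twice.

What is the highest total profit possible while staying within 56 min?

Taking the top-ratio dishes first gives bahn mi + arepas + jerk wings + pad thai for 515 (51 min).
Dropping bahn mi and jerk wings frees 19 min; slotting in chicken katsu (21 min) lifts the total to 537 at 53 min.
Next best is bahn mi + arepas + jerk wings + pad thai at 515 (51 min) — short by 22.

537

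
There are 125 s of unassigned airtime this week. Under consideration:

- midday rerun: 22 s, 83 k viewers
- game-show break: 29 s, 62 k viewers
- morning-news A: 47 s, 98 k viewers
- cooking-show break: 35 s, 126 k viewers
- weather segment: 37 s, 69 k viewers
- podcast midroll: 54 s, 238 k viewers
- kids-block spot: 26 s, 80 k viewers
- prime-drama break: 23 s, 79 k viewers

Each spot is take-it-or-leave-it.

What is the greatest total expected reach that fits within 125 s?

A density-first pass picks midday rerun + cooking-show break + podcast midroll — 447 at 111 s.
The 35 s tied up in cooking-show break is better spent on kids-block spot + prime-drama break — total rises to 480 (125 s).
That's the maximum — no swap from here does better than 480.

480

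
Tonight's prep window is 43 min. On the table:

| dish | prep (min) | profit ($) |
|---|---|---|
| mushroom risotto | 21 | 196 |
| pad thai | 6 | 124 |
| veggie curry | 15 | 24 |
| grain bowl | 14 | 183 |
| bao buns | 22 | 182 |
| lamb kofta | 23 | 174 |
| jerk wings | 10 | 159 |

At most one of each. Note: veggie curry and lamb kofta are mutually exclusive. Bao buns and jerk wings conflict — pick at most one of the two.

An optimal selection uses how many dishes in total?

3

The maximum profit within 43 min is 503.
One optimal bundle: mushroom risotto + pad thai + grain bowl (41 min).
All optima have 3 dishes.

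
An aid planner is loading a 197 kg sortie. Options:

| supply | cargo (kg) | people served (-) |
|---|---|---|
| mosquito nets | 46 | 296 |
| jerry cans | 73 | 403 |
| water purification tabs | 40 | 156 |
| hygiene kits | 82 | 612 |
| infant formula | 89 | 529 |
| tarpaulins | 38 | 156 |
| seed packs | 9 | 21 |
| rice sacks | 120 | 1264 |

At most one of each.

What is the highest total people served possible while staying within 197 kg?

By people served per kg: rice sacks 10.53, hygiene kits 7.46, mosquito nets 6.43 lead.
Filling by ratio: mosquito nets + seed packs + rice sacks for 1581, with 22 kg left unused.
The 55 kg tied up in mosquito nets and seed packs is better spent on jerry cans — total rises to 1667 (193 kg).
The spare 4 kg is too small for any remaining supply, and no exchange beats 1667.

1667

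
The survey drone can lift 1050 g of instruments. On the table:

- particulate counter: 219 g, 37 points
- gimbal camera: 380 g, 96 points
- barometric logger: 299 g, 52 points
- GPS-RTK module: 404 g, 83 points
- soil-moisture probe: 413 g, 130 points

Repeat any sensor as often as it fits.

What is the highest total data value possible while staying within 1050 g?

297

The ratio ordering already packs tightly: particulate counter + 2×soil-moisture probe, 1045 g, 297.
That's the maximum — no swap from here does better than 297.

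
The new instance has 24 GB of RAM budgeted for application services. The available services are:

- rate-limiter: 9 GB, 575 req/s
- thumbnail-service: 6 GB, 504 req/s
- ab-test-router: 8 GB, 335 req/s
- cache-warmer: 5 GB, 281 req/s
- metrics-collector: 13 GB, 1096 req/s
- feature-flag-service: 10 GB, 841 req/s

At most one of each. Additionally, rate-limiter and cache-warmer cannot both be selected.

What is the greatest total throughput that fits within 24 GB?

1937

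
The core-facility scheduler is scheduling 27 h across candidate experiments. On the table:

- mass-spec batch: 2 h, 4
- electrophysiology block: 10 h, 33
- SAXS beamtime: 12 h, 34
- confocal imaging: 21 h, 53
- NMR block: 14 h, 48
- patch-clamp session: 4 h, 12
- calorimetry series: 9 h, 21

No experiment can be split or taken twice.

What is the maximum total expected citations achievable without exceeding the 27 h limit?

85

Density check — NMR block 3.43, electrophysiology block 3.30, patch-clamp session 3.00, SAXS beamtime 2.83 are the best per h.
Best packing: mass-spec batch + electrophysiology block + NMR block — 26 h, 85 total.
The spare 1 h is too small for any remaining experiment, and no exchange beats 85.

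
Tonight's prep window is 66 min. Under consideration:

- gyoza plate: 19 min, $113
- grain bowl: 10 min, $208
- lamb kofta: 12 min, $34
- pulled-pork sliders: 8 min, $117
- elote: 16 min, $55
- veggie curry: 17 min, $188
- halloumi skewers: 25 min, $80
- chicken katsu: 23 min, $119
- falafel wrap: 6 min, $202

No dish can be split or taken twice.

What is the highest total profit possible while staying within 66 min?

834

Greedy by ratio would take gyoza plate + grain bowl + pulled-pork sliders + veggie curry + falafel wrap: 60 min used, total 828.
The 19 min tied up in gyoza plate is better spent on chicken katsu — total rises to 834 (64 min).
An exhaustive check of the 512 subsets confirms 834.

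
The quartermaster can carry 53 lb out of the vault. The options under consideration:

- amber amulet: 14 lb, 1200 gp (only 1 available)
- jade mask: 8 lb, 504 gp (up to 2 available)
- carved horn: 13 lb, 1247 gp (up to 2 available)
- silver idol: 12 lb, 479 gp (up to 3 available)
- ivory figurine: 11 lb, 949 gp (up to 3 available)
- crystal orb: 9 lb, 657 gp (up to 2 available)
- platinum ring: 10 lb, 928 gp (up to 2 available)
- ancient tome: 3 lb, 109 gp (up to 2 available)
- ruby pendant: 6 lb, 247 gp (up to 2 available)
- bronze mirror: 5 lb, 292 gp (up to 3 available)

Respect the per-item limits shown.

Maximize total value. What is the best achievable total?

4731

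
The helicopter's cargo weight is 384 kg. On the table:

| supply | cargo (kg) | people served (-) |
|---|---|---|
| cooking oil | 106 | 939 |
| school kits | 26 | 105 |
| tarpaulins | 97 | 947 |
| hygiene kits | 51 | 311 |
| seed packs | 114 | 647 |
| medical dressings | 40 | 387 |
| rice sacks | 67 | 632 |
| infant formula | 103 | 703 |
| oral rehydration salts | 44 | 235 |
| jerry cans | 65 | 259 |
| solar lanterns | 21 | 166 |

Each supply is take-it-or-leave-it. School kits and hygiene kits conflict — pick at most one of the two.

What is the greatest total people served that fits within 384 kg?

3382

Cooking oil + tarpaulins + hygiene kits + medical dressings + rice sacks + solar lanterns uses 382 of the 384 kg and totals 3382.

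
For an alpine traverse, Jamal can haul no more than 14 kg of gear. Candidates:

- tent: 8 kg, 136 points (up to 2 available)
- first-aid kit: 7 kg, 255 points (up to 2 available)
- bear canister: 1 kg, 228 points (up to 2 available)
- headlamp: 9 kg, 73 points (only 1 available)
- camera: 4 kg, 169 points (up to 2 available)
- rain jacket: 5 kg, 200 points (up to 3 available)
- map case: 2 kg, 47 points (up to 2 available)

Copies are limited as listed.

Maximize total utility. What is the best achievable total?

Taking the top-ratio items first gives 2×bear canister + 2×camera + 2×map case for 888 (14 kg).
Dropping 2×camera and 2×map case frees 12 kg; slotting in first-aid kit + rain jacket (12 kg) lifts the total to 911 at 14 kg.
Nothing else within 14 kg beats 911.

911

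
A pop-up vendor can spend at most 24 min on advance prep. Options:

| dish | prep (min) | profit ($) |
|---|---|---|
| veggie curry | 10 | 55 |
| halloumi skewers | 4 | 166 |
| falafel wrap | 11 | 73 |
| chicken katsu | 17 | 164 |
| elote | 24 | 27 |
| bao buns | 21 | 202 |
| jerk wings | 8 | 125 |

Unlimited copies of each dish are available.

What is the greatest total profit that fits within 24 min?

996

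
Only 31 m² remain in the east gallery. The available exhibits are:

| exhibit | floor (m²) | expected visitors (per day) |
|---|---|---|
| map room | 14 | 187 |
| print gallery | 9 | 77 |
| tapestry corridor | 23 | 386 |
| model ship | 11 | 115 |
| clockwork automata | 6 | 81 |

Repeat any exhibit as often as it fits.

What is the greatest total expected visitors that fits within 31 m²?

467

By expected visitors per m²: tapestry corridor 16.78, clockwork automata 13.50, map room 13.36, model ship 10.45 lead.
Best packing: tapestry corridor + clockwork automata — 29 m², 467 total.
The spare 2 m² is too small for any remaining exhibit, and no exchange beats 467.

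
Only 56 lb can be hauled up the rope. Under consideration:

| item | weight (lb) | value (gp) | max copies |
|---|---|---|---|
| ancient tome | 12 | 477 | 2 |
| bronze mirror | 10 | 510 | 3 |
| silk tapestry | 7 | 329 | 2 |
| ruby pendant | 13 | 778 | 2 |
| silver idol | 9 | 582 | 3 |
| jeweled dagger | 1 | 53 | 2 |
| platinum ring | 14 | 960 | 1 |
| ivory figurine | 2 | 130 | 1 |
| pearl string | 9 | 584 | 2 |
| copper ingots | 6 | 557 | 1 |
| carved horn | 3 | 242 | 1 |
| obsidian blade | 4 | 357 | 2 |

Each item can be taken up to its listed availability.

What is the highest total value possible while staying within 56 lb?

4034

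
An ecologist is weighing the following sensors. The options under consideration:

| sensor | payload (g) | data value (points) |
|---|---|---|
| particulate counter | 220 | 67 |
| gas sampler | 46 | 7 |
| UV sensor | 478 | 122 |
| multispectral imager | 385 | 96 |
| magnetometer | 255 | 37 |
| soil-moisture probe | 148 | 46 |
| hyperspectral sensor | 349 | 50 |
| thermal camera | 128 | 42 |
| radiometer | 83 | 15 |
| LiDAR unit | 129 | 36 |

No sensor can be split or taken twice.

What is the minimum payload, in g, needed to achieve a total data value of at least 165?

Look for the lowest-payload combination reaching 165.
Taking particulate counter + soil-moisture probe + thermal camera + radiometer gives 170 (≥ 165) for 579 g.
Below 579 g the best achievable stays under 165.

579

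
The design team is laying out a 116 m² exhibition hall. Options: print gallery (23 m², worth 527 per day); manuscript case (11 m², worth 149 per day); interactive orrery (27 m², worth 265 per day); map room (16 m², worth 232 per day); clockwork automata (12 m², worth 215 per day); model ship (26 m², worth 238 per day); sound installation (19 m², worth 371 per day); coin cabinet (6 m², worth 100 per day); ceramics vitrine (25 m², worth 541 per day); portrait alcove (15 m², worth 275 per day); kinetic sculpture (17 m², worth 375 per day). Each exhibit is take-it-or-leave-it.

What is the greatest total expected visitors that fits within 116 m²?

2338

The ratio heuristic lands on print gallery + clockwork automata + sound installation + ceramics vitrine + portrait alcove + kinetic sculpture (2304) but leaves 5 m² idle.
Dropping clockwork automata frees 12 m²; slotting in manuscript case + coin cabinet (17 m²) lifts the total to 2338 at 116 m².
Nothing else within 116 m² beats 2338.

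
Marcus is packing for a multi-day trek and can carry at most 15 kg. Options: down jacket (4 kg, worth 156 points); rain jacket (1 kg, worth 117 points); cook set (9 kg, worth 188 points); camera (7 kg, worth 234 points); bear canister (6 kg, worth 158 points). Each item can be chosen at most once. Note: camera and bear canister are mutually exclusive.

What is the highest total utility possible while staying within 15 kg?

507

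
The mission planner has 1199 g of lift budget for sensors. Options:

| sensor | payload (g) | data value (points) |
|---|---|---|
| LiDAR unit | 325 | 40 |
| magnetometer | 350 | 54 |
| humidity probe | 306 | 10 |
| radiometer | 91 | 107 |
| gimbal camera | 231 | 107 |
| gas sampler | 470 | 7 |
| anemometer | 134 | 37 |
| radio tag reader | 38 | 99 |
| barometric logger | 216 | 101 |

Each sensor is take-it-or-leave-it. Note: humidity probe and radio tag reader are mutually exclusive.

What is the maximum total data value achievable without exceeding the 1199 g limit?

505

Density check — radio tag reader 2.61, radiometer 1.18, barometric logger 0.47 are the best per g.
Taking magnetometer + radiometer + gimbal camera + anemometer + radio tag reader + barometric logger: 1060 g used, 505 in data value.
The closest alternative, LiDAR unit + radiometer + gimbal camera + anemometer + radio tag reader + barometric logger, reaches only 491.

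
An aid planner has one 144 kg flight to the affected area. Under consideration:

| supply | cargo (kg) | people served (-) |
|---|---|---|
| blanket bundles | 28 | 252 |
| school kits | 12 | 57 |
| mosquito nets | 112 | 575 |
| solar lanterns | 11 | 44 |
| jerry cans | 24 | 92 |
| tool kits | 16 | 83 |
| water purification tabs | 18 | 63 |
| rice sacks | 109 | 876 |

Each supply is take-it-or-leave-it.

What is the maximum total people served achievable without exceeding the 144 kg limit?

1128

Ranking by ratio (people served/kg): blanket bundles 9.00, rice sacks 8.04, tool kits 5.19.
Taking blanket bundles + rice sacks: 137 kg used, 1128 in people served.
Every other selection either busts 144 kg or fails to beat 1128.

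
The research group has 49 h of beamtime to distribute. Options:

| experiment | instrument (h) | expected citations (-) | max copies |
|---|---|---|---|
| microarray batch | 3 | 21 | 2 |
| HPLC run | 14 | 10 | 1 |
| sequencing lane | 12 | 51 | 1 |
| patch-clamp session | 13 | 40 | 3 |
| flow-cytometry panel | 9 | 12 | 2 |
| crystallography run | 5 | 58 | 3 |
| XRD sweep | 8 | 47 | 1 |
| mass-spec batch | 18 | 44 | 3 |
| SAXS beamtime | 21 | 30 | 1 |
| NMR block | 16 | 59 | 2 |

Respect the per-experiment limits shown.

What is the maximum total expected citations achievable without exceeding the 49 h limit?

A density-first pass picks 2×microarray batch + sequencing lane + 3×crystallography run + XRD sweep — 314 at 41 h.
Dropping XRD sweep frees 8 h; slotting in NMR block (16 h) lifts the total to 326 at 49 h.
No other feasible combination exceeds 326.

326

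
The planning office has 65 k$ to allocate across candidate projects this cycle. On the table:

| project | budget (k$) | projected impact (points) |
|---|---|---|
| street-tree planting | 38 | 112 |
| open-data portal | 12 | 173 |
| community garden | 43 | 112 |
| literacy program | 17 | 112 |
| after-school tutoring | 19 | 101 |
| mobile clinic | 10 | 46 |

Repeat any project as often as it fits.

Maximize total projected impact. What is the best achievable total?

Taking 5×open-data portal: 60 k$ used, 865 in projected impact.
Nothing else within 65 k$ beats 865.

865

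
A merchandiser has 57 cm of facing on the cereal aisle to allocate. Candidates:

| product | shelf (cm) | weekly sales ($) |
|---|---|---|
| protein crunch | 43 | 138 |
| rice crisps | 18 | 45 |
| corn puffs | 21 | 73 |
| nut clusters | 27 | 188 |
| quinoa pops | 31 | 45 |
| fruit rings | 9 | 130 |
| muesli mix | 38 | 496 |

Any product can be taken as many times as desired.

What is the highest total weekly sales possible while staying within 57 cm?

780

The ratio ordering already packs tightly: 6×fruit rings, 54 cm, 780.
The spare 3 cm is too small for any remaining product, and no exchange beats 780.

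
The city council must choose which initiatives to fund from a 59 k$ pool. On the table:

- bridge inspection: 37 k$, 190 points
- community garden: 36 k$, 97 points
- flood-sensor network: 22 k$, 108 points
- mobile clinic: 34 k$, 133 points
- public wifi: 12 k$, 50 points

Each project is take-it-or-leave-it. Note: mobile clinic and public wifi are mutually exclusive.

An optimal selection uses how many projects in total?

2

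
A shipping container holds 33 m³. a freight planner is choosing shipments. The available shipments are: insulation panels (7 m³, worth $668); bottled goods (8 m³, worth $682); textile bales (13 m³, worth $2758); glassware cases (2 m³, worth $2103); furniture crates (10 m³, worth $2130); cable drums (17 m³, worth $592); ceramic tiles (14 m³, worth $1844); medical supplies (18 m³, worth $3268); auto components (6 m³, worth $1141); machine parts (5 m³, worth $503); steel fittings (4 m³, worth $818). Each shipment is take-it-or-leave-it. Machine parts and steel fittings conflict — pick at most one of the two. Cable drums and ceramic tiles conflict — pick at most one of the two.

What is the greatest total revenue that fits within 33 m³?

8132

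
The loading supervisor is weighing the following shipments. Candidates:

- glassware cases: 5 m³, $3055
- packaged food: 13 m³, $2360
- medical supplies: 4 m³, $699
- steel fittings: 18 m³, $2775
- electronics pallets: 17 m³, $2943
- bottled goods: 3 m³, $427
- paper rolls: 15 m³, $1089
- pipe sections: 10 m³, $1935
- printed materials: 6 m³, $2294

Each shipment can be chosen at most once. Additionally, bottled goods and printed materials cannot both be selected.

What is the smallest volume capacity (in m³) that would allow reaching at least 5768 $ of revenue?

15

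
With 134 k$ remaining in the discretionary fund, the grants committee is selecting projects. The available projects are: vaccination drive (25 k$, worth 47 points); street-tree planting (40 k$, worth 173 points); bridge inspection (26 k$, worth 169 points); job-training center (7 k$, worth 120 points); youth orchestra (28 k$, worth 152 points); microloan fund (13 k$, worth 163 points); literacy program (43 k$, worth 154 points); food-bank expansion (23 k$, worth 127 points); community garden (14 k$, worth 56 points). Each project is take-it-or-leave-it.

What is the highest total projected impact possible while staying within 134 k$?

833

Density check — job-training center 17.14, microloan fund 12.54, bridge inspection 6.50 are the best per k$.
A density-first pass picks bridge inspection + job-training center + youth orchestra + microloan fund + food-bank expansion + community garden — 787 at 111 k$.
Replace food-bank expansion with street-tree planting: the trade gains 46 net, giving 833 at 128 k$.
An exhaustive check of the 512 subsets confirms 833.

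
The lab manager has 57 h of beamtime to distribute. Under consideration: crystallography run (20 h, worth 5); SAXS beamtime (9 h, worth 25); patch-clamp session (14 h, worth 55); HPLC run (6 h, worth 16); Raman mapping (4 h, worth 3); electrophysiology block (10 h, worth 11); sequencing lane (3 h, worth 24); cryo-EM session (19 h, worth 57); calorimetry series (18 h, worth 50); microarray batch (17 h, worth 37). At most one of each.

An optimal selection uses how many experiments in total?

4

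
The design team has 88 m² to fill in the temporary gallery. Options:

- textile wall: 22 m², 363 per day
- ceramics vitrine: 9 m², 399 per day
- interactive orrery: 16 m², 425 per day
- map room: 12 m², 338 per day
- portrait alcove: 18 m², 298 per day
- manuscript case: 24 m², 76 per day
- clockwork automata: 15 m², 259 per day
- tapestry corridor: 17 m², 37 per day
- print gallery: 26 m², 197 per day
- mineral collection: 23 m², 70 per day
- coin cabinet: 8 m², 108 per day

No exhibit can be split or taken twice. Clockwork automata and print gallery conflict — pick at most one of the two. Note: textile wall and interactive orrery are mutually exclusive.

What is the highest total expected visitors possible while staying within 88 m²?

Best packing: ceramics vitrine + interactive orrery + map room + portrait alcove + clockwork automata + coin cabinet — 78 m², 1827 total.
The closest alternative, textile wall + ceramics vitrine + map room + portrait alcove + clockwork automata + coin cabinet, reaches only 1765.

1827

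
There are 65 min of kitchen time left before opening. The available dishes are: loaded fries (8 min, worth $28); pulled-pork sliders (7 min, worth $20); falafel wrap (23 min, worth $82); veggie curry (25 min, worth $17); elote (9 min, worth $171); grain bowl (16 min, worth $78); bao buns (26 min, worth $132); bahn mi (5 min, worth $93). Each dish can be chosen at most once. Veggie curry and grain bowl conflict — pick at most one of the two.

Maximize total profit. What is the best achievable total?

The ratio ordering already packs tightly: loaded fries + elote + grain bowl + bao buns + bahn mi, 64 min, 502.

502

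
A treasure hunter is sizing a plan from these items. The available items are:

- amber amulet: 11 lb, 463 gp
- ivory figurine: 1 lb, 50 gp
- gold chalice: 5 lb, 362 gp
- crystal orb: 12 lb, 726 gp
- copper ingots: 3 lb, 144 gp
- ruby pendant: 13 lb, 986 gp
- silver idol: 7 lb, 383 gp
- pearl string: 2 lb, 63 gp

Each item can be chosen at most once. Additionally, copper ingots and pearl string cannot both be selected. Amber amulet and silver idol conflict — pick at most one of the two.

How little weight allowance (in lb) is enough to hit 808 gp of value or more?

13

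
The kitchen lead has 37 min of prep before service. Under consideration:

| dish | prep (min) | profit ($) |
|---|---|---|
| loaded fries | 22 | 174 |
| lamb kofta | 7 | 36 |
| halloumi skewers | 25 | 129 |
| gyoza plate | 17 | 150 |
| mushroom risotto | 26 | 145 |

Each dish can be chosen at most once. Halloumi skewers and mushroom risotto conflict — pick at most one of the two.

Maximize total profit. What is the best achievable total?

210

The ratio heuristic lands on lamb kofta + gyoza plate (186) but leaves 13 min idle.
The 17 min tied up in gyoza plate is better spent on loaded fries — total rises to 210 (29 min).
Runner-up lamb kofta + gyoza plate tops out at 186.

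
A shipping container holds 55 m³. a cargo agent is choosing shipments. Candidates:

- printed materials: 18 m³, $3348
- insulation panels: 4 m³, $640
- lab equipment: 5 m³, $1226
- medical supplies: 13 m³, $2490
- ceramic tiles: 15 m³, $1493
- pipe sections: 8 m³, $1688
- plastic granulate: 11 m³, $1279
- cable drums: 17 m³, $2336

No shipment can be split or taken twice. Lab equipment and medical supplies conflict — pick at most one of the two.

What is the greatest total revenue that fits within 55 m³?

Taking printed materials + insulation panels + medical supplies + pipe sections + plastic granulate: 54 m³ used, 9445 in revenue.
Runner-up printed materials + insulation panels + lab equipment + pipe sections + cable drums tops out at 9238.

9445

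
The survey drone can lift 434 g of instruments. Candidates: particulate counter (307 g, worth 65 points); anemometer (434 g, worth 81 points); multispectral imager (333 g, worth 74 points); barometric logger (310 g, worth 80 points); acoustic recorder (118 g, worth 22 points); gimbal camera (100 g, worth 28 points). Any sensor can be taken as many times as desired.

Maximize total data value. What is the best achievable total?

112

Taking 4×gimbal camera: 400 g used, 112 in data value.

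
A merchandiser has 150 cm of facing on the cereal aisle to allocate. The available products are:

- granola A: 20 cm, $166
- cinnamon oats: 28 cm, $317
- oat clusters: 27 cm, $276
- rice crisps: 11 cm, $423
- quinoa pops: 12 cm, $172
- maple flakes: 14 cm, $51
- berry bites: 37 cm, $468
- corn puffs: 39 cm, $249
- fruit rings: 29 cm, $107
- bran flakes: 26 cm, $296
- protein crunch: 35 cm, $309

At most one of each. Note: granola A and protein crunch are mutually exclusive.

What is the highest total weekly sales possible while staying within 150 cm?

The ratio heuristic lands on cinnamon oats + oat clusters + rice crisps + quinoa pops + berry bites + bran flakes (1952) but leaves 9 cm idle.
The 27 cm tied up in oat clusters is better spent on protein crunch — total rises to 1985 (149 cm).
Runner-up cinnamon oats + oat clusters + rice crisps + quinoa pops + berry bites + protein crunch tops out at 1965.

1985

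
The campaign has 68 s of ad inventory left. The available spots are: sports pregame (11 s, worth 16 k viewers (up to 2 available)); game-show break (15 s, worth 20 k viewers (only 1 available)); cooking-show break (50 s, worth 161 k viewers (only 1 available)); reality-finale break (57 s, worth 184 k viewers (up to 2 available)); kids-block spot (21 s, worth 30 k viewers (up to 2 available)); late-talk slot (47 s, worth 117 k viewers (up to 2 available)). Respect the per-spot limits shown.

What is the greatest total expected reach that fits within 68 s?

200

Taking sports pregame + reality-finale break: 68 s used, 200 in expected reach.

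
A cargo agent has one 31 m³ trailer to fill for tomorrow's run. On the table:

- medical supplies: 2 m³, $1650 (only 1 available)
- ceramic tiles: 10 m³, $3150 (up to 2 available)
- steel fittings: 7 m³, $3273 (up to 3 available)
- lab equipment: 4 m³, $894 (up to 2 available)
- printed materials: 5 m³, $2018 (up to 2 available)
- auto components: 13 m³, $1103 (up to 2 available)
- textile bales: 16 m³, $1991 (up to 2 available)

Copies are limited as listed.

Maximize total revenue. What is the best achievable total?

Ranking by ratio (revenue/m³): medical supplies 825.00, steel fittings 467.57, printed materials 403.60.
A density-first pass picks medical supplies + 3×steel fittings + printed materials — 13487 at 28 m³.
The 2 m³ tied up in medical supplies is better spent on printed materials — total rises to 13855 (31 m³).

13855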